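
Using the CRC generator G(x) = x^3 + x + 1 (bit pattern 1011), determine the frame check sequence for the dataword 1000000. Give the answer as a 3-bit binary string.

Append 3 zeros: 1000000000. Divide by 1011 (XOR where the leading bit is 1):
  pos 0: 1000 XOR 1011 = 0011
  pos 2: 1100 XOR 1011 = 0111
  pos 3: 1110 XOR 1011 = 0101
  pos 4: 1010 XOR 1011 = 0001
Remainder (last 3 bits) = 100. This is the CRC / FCS.

100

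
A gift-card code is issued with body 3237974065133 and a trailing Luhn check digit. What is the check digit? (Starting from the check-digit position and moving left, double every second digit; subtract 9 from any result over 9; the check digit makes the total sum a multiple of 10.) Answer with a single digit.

Partial digits right→left: 3 3 1 5 6 0 4 7 9 7 3 2 3
Double every second digit counting from the check-digit position (so the 1st, 3rd, 5th, ... of the partial from the right).
  doubled (with −9 where >9): 6 2 3 8 9 6 6 → sum 40
  kept as-is: 3 5 0 7 7 2 → sum 24
Total = 40 + 24 = 64.
Check digit = (10 − (64 mod 10)) mod 10 = 6.

6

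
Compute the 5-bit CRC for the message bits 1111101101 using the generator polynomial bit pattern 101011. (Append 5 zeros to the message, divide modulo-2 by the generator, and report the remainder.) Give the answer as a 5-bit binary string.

Append 5 zeros: 111110110100000. Divide by 101011 (XOR where the leading bit is 1):
  pos 0: 111110 XOR 101011 = 010101
  pos 1: 101011 XOR 101011 = 000000
  pos 7: 101000 XOR 101011 = 000011
Remainder (last 5 bits) = 01100. This is the CRC / FCS.

01100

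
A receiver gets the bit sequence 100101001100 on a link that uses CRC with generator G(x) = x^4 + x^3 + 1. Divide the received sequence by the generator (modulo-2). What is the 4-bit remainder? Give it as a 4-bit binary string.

0000

Modulo-2 division of 100101001100 by 11001:
  pos 0: 10010 XOR 11001 = 01011
  pos 1: 10111 XOR 11001 = 01110
  pos 2: 11100 XOR 11001 = 00101
  pos 4: 10101 XOR 11001 = 01100
  pos 5: 11001 XOR 11001 = 00000
Remainder = 0000 (zero — the frame passes the CRC check).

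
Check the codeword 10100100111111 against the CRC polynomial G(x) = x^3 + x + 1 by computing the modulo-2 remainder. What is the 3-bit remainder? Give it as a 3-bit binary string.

Modulo-2 division of 10100100111111 by 1011:
  pos 0: 1010 XOR 1011 = 0001
  pos 3: 1010 XOR 1011 = 0001
  pos 6: 1011 XOR 1011 = 0000
  pos 10: 1111 XOR 1011 = 0100
Remainder = 100 (nonzero — an error is detected).

100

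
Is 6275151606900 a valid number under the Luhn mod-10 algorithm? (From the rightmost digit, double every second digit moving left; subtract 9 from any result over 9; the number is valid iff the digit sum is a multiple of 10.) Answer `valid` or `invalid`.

invalid

From the right, keep odd positions and double even positions (subtract 9 from any doubled value over 9):
  doubled (positions 2,4,...): 0 3 3 1 1 4 → sum 12
  kept (positions 1,3,...): 0 9 0 1 1 7 6 → sum 24
Total = 36.
36 mod 10 = 6, so the number is invalid.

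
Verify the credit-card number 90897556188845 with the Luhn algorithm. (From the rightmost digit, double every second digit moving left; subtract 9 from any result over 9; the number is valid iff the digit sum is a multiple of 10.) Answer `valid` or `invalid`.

From the right, keep odd positions and double even positions (subtract 9 from any doubled value over 9):
  doubled (positions 2,4,...): 8 7 2 1 5 7 9 → sum 39
  kept (positions 1,3,...): 5 8 8 6 5 9 0 → sum 41
Total = 80.
80 mod 10 = 0, so the number is valid.

valid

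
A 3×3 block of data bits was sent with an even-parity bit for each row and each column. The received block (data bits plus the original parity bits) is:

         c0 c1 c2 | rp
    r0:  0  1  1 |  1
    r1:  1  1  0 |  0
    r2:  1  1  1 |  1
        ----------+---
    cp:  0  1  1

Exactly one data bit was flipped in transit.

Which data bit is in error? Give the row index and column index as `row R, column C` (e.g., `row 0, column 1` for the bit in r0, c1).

row 0, column 2

Recompute each row's even parity and compare to rp:
  r0: data parity 0, sent rp 1 → mismatch
  r1: data parity 0, sent rp 0 → ok
  r2: data parity 1, sent rp 1 → ok
Recompute each column's even parity and compare to cp:
  c0: data parity 0, sent cp 0 → ok
  c1: data parity 1, sent cp 1 → ok
  c2: data parity 0, sent cp 1 → mismatch
Exactly one row (r0) and one column (c2) fail → the flipped bit is at their intersection.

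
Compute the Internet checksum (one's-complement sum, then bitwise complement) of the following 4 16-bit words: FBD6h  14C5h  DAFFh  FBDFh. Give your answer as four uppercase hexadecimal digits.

One's-complement addition (fold any carry out of bit 15 back into bit 0):
  0xFBD6 + 0x14C5 = 0x1109B → wrap carry → 0x109C
  0x109C + 0xDAFF = 0x0EB9B
  0xEB9B + 0xFBDF = 0x1E77A → wrap carry → 0xE77B
One's-complement sum = 0xE77B.
Checksum = ~0xE77B & 0xFFFF = 0x1884.

1884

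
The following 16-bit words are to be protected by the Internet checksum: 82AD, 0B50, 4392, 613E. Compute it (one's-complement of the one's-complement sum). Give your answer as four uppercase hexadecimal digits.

CD31

One's-complement addition (fold any carry out of bit 15 back into bit 0):
  0x82AD + 0x0B50 = 0x08DFD
  0x8DFD + 0x4392 = 0x0D18F
  0xD18F + 0x613E = 0x132CD → wrap carry → 0x32CE
One's-complement sum = 0x32CE.
Checksum = ~0x32CE & 0xFFFF = 0xCD31.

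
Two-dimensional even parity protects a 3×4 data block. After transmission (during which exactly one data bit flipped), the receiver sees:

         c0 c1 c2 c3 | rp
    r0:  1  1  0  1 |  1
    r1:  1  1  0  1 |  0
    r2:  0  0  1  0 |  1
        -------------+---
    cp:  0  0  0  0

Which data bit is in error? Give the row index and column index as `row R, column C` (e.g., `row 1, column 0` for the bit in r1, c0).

row 1, column 2

Recompute each row's even parity and compare to rp:
  r0: data parity 1, sent rp 1 → ok
  r1: data parity 1, sent rp 0 → mismatch
  r2: data parity 1, sent rp 1 → ok
Recompute each column's even parity and compare to cp:
  c0: data parity 0, sent cp 0 → ok
  c1: data parity 0, sent cp 0 → ok
  c2: data parity 1, sent cp 0 → mismatch
  c3: data parity 0, sent cp 0 → ok
Exactly one row (r1) and one column (c2) fail → the flipped bit is at their intersection.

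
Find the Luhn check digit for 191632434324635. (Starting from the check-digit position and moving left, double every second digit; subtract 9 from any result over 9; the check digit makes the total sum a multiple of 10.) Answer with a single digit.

6

Partial digits right→left: 5 3 6 4 2 3 4 3 4 2 3 6 1 9 1
Double every second digit counting from the check-digit position (so the 1st, 3rd, 5th, ... of the partial from the right).
  doubled (with −9 where >9): 1 3 4 8 8 6 2 2 → sum 34
  kept as-is: 3 4 3 3 2 6 9 → sum 30
Total = 34 + 30 = 64.
Check digit = (10 − (64 mod 10)) mod 10 = 6.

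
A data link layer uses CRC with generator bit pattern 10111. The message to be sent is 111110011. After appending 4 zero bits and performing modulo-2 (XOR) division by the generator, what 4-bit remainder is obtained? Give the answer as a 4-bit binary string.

Append 4 zeros: 1111100110000. Divide by 10111 (XOR where the leading bit is 1):
  pos 0: 11111 XOR 10111 = 01000
  pos 1: 10000 XOR 10111 = 00111
  pos 3: 11101 XOR 10111 = 01010
  pos 4: 10101 XOR 10111 = 00010
  pos 7: 10000 XOR 10111 = 00111
Remainder (last 4 bits) = 1110. This is the CRC / FCS.

1110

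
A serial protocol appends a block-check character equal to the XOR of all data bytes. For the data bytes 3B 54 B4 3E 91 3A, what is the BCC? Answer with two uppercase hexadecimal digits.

4E

XOR the bytes together:
  start with 0x3B
  0x3B ⊕ 0x54 = 0x6F
  0x6F ⊕ 0xB4 = 0xDB
  0xDB ⊕ 0x3E = 0xE5
  0xE5 ⊕ 0x91 = 0x74
  0x74 ⊕ 0x3A = 0x4E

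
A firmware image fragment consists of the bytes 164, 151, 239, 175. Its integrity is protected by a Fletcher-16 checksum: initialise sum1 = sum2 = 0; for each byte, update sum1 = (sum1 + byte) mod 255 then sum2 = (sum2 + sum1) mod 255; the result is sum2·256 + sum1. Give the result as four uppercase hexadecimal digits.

Running sums (mod 255):
  after byte 0 (164): sum1=164, sum2=164
  after byte 1 (151): sum1=60, sum2=224
  after byte 2 (239): sum1=44, sum2=13
  after byte 3 (175): sum1=219, sum2=232
Checksum = sum2·256 + sum1 = 232·256 + 219 = 59611 = 0xE8DB.

E8DB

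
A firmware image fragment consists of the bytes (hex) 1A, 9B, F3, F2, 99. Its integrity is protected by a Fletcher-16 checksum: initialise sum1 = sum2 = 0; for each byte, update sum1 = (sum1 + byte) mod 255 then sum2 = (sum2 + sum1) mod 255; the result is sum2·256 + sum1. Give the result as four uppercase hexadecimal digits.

Running sums (mod 255):
  after byte 0 (1A): sum1=26, sum2=26
  after byte 1 (9B): sum1=181, sum2=207
  after byte 2 (F3): sum1=169, sum2=121
  after byte 3 (F2): sum1=156, sum2=22
  after byte 4 (99): sum1=54, sum2=76
Checksum = sum2·256 + sum1 = 76·256 + 54 = 19510 = 0x4C36.

4C36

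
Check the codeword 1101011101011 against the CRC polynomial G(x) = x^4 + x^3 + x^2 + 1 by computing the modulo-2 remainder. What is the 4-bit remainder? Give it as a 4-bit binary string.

1101

Modulo-2 division of 1101011101011 by 11101:
  pos 0: 11010 XOR 11101 = 00111
  pos 2: 11111 XOR 11101 = 00010
  pos 5: 10101 XOR 11101 = 01000
  pos 6: 10000 XOR 11101 = 01101
  pos 7: 11011 XOR 11101 = 00110
Remainder = 1101 (nonzero — an error is detected).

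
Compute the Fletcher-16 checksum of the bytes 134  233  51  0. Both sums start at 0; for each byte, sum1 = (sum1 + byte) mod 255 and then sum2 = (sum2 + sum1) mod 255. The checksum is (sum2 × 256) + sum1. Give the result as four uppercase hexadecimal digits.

3EA3

Running sums (mod 255):
  after byte 0 (134): sum1=134, sum2=134
  after byte 1 (233): sum1=112, sum2=246
  after byte 2 (51): sum1=163, sum2=154
  after byte 3 (0): sum1=163, sum2=62
Checksum = sum2·256 + sum1 = 62·256 + 163 = 16035 = 0x3EA3.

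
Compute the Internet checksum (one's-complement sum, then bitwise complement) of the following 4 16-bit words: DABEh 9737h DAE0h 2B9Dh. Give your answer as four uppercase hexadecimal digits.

One's-complement addition (fold any carry out of bit 15 back into bit 0):
  0xDABE + 0x9737 = 0x171F5 → wrap carry → 0x71F6
  0x71F6 + 0xDAE0 = 0x14CD6 → wrap carry → 0x4CD7
  0x4CD7 + 0x2B9D = 0x07874
One's-complement sum = 0x7874.
Checksum = ~0x7874 & 0xFFFF = 0x878B.

878B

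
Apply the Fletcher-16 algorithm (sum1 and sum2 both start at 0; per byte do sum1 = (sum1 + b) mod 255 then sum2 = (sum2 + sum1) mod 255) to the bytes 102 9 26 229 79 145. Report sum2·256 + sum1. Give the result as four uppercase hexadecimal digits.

Running sums (mod 255):
  after byte 0 (102): sum1=102, sum2=102
  after byte 1 (9): sum1=111, sum2=213
  after byte 2 (26): sum1=137, sum2=95
  after byte 3 (229): sum1=111, sum2=206
  after byte 4 (79): sum1=190, sum2=141
  after byte 5 (145): sum1=80, sum2=221
Checksum = sum2·256 + sum1 = 221·256 + 80 = 56656 = 0xDD50.

DD50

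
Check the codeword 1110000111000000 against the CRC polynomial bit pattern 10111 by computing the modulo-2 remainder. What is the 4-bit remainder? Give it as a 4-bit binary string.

Modulo-2 division of 1110000111000000 by 10111:
  pos 0: 11100 XOR 10111 = 01011
  pos 1: 10110 XOR 10111 = 00001
  pos 5: 10111 XOR 10111 = 00000
Remainder = 0000 (zero — the frame passes the CRC check).

0000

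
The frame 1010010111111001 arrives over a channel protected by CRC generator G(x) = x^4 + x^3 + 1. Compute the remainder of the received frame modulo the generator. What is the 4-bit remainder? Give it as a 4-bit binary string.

0000

Modulo-2 division of 1010010111111001 by 11001:
  pos 0: 10100 XOR 11001 = 01101
  pos 1: 11011 XOR 11001 = 00010
  pos 4: 10011 XOR 11001 = 01010
  pos 5: 10101 XOR 11001 = 01100
  pos 6: 11001 XOR 11001 = 00000
  pos 11: 11001 XOR 11001 = 00000
Remainder = 0000 (zero — the frame passes the CRC check).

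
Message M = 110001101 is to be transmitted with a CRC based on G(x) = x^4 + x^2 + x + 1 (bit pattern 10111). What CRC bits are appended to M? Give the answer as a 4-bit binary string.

0100

Append 4 zeros: 1100011010000. Divide by 10111 (XOR where the leading bit is 1):
  pos 0: 11000 XOR 10111 = 01111
  pos 1: 11111 XOR 10111 = 01000
  pos 2: 10001 XOR 10111 = 00110
  pos 4: 11001 XOR 10111 = 01110
  pos 5: 11100 XOR 10111 = 01011
  pos 6: 10110 XOR 10111 = 00001
Remainder (last 4 bits) = 0100. This is the CRC / FCS.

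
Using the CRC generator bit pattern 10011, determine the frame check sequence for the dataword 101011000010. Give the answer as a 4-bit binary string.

0011

Append 4 zeros: 1010110000100000. Divide by 10011 (XOR where the leading bit is 1):
  pos 0: 10101 XOR 10011 = 00110
  pos 2: 11010 XOR 10011 = 01001
  pos 3: 10010 XOR 10011 = 00001
  pos 7: 10010 XOR 10011 = 00001
  pos 11: 10000 XOR 10011 = 00011
Remainder (last 4 bits) = 0011. This is the CRC / FCS.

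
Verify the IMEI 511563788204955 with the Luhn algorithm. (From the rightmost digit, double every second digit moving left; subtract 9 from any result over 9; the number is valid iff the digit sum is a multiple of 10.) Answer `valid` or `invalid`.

valid

From the right, keep odd positions and double even positions (subtract 9 from any doubled value over 9):
  doubled (positions 2,4,...): 1 8 4 7 6 1 2 → sum 29
  kept (positions 1,3,...): 5 9 0 8 7 6 1 5 → sum 41
Total = 70.
70 mod 10 = 0, so the number is valid.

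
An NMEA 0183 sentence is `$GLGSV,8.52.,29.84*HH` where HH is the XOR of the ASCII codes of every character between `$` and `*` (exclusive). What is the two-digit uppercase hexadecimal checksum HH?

5F

XOR the ASCII codes of the payload characters:
  'G' = 0x47 → acc = 0x47
  'L' = 0x4C → acc = 0x0B
  'G' = 0x47 → acc = 0x4C
  'S' = 0x53 → acc = 0x1F
  'V' = 0x56 → acc = 0x49
  ',' = 0x2C → acc = 0x65
  '8' = 0x38 → acc = 0x5D
  '.' = 0x2E → acc = 0x73
  '5' = 0x35 → acc = 0x46
  '2' = 0x32 → acc = 0x74
  '.' = 0x2E → acc = 0x5A
  ',' = 0x2C → acc = 0x76
  '2' = 0x32 → acc = 0x44
  '9' = 0x39 → acc = 0x7D
  '.' = 0x2E → acc = 0x53
  '8' = 0x38 → acc = 0x6B
  '4' = 0x34 → acc = 0x5F
Checksum = 0x5F.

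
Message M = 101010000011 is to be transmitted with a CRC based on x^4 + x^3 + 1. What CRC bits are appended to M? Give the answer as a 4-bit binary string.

Append 4 zeros: 1010100000110000. Divide by 11001 (XOR where the leading bit is 1):
  pos 0: 10101 XOR 11001 = 01100
  pos 1: 11000 XOR 11001 = 00001
  pos 5: 10000 XOR 11001 = 01001
  pos 6: 10011 XOR 11001 = 01010
  pos 7: 10101 XOR 11001 = 01100
  pos 8: 11000 XOR 11001 = 00001
Remainder (last 4 bits) = 1000. This is the CRC / FCS.

1000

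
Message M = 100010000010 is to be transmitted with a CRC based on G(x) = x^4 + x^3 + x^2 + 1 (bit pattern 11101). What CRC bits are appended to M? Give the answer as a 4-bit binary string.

1000

Append 4 zeros: 1000100000100000. Divide by 11101 (XOR where the leading bit is 1):
  pos 0: 10001 XOR 11101 = 01100
  pos 1: 11000 XOR 11101 = 00101
  pos 3: 10100 XOR 11101 = 01001
  pos 4: 10010 XOR 11101 = 01111
  pos 5: 11110 XOR 11101 = 00011
  pos 8: 11100 XOR 11101 = 00001
Remainder (last 4 bits) = 1000. This is the CRC / FCS.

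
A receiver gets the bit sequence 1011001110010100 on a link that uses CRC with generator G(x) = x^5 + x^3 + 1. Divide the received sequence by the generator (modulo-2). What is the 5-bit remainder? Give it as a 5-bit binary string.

10011

Modulo-2 division of 1011001110010100 by 101001:
  pos 0: 101100 XOR 101001 = 000101
  pos 3: 101111 XOR 101001 = 000110
  pos 6: 110001 XOR 101001 = 011000
  pos 7: 110000 XOR 101001 = 011001
  pos 8: 110011 XOR 101001 = 011010
  pos 9: 110100 XOR 101001 = 011101
  pos 10: 111010 XOR 101001 = 010011
Remainder = 10011 (nonzero — an error is detected).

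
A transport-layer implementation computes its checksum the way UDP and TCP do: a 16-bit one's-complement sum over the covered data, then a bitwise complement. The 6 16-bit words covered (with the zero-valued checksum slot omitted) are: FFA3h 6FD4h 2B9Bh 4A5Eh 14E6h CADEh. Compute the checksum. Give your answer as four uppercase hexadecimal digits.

3AC9

One's-complement addition (fold any carry out of bit 15 back into bit 0):
  0xFFA3 + 0x6FD4 = 0x16F77 → wrap carry → 0x6F78
  0x6F78 + 0x2B9B = 0x09B13
  0x9B13 + 0x4A5E = 0x0E571
  0xE571 + 0x14E6 = 0x0FA57
  0xFA57 + 0xCADE = 0x1C535 → wrap carry → 0xC536
One's-complement sum = 0xC536.
Checksum = ~0xC536 & 0xFFFF = 0x3AC9.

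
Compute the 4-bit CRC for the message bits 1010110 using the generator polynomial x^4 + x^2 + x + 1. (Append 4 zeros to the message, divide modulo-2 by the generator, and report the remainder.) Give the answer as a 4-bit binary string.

Append 4 zeros: 10101100000. Divide by 10111 (XOR where the leading bit is 1):
  pos 0: 10101 XOR 10111 = 00010
  pos 3: 10100 XOR 10111 = 00011
  pos 6: 11000 XOR 10111 = 01111
Remainder (last 4 bits) = 1111. This is the CRC / FCS.

1111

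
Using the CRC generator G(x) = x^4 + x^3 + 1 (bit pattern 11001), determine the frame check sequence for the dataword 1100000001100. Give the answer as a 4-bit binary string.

1011

Append 4 zeros: 11000000011000000. Divide by 11001 (XOR where the leading bit is 1):
  pos 0: 11000 XOR 11001 = 00001
  pos 4: 10000 XOR 11001 = 01001
  pos 5: 10011 XOR 11001 = 01010
  pos 6: 10101 XOR 11001 = 01100
  pos 7: 11000 XOR 11001 = 00001
  pos 11: 10000 XOR 11001 = 01001
  pos 12: 10010 XOR 11001 = 01011
Remainder (last 4 bits) = 1011. This is the CRC / FCS.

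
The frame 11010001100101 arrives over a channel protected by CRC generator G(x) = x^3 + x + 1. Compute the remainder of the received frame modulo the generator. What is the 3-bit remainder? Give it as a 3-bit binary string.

110

Modulo-2 division of 11010001100101 by 1011:
  pos 0: 1101 XOR 1011 = 0110
  pos 1: 1100 XOR 1011 = 0111
  pos 2: 1110 XOR 1011 = 0101
  pos 3: 1010 XOR 1011 = 0001
  pos 6: 1110 XOR 1011 = 0101
  pos 7: 1010 XOR 1011 = 0001
  pos 10: 1101 XOR 1011 = 0110
Remainder = 110 (nonzero — an error is detected).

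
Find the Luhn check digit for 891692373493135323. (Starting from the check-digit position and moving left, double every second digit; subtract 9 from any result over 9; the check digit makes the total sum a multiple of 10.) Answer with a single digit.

Partial digits right→left: 3 2 3 5 3 1 3 9 4 3 7 3 2 9 6 1 9 8
Double every second digit counting from the check-digit position (so the 1st, 3rd, 5th, ... of the partial from the right).
  doubled (with −9 where >9): 6 6 6 6 8 5 4 3 9 → sum 53
  kept as-is: 2 5 1 9 3 3 9 1 8 → sum 41
Total = 53 + 41 = 94.
Check digit = (10 − (94 mod 10)) mod 10 = 6.

6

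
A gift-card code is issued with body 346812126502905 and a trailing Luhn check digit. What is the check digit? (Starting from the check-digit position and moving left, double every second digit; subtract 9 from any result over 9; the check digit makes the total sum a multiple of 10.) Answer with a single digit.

1

Partial digits right→left: 5 0 9 2 0 5 6 2 1 2 1 8 6 4 3
Double every second digit counting from the check-digit position (so the 1st, 3rd, 5th, ... of the partial from the right).
  doubled (with −9 where >9): 1 9 0 3 2 2 3 6 → sum 26
  kept as-is: 0 2 5 2 2 8 4 → sum 23
Total = 26 + 23 = 49.
Check digit = (10 − (49 mod 10)) mod 10 = 1.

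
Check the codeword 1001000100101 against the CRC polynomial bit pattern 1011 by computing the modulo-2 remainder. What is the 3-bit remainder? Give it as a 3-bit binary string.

Modulo-2 division of 1001000100101 by 1011:
  pos 0: 1001 XOR 1011 = 0010
  pos 2: 1000 XOR 1011 = 0011
  pos 4: 1101 XOR 1011 = 0110
  pos 5: 1100 XOR 1011 = 0111
  pos 6: 1110 XOR 1011 = 0101
  pos 7: 1011 XOR 1011 = 0000
Remainder = 001 (nonzero — an error is detected).

001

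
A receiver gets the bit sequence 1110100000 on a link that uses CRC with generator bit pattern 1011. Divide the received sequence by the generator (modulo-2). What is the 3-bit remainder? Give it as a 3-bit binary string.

Modulo-2 division of 1110100000 by 1011:
  pos 0: 1110 XOR 1011 = 0101
  pos 1: 1011 XOR 1011 = 0000
Remainder = 000 (zero — the frame passes the CRC check).

000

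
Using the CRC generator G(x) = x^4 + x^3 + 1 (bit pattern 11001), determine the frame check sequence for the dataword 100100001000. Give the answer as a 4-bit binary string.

0101

Append 4 zeros: 1001000010000000. Divide by 11001 (XOR where the leading bit is 1):
  pos 0: 10010 XOR 11001 = 01011
  pos 1: 10110 XOR 11001 = 01111
  pos 2: 11110 XOR 11001 = 00111
  pos 4: 11101 XOR 11001 = 00100
  pos 6: 10000 XOR 11001 = 01001
  pos 7: 10010 XOR 11001 = 01011
  pos 8: 10110 XOR 11001 = 01111
  pos 9: 11110 XOR 11001 = 00111
  pos 11: 11100 XOR 11001 = 00101
Remainder (last 4 bits) = 0101. This is the CRC / FCS.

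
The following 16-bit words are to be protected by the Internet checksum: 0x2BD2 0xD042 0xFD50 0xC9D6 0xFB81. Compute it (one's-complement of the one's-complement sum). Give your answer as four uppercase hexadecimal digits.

4141

One's-complement addition (fold any carry out of bit 15 back into bit 0):
  0x2BD2 + 0xD042 = 0x0FC14
  0xFC14 + 0xFD50 = 0x1F964 → wrap carry → 0xF965
  0xF965 + 0xC9D6 = 0x1C33B → wrap carry → 0xC33C
  0xC33C + 0xFB81 = 0x1BEBD → wrap carry → 0xBEBE
One's-complement sum = 0xBEBE.
Checksum = ~0xBEBE & 0xFFFF = 0x4141.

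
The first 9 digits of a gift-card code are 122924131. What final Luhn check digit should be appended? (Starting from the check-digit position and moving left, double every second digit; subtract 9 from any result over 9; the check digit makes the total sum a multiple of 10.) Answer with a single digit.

Partial digits right→left: 1 3 1 4 2 9 2 2 1
Double every second digit counting from the check-digit position (so the 1st, 3rd, 5th, ... of the partial from the right).
  doubled (with −9 where >9): 2 2 4 4 2 → sum 14
  kept as-is: 3 4 9 2 → sum 18
Total = 14 + 18 = 32.
Check digit = (10 − (32 mod 10)) mod 10 = 8.

8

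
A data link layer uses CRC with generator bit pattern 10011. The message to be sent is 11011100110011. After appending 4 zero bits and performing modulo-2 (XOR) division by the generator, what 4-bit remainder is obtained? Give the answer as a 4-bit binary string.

0111

Append 4 zeros: 110111001100110000. Divide by 10011 (XOR where the leading bit is 1):
  pos 0: 11011 XOR 10011 = 01000
  pos 1: 10001 XOR 10011 = 00010
  pos 4: 10001 XOR 10011 = 00010
  pos 7: 10100 XOR 10011 = 00111
  pos 9: 11111 XOR 10011 = 01100
  pos 10: 11000 XOR 10011 = 01011
  pos 11: 10110 XOR 10011 = 00101
  pos 13: 10100 XOR 10011 = 00111
Remainder (last 4 bits) = 0111. This is the CRC / FCS.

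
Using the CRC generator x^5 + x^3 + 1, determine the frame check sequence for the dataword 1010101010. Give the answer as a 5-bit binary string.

00110

Append 5 zeros: 101010101000000. Divide by 101001 (XOR where the leading bit is 1):
  pos 0: 101010 XOR 101001 = 000011
  pos 4: 111010 XOR 101001 = 010011
  pos 5: 100110 XOR 101001 = 001111
  pos 7: 111100 XOR 101001 = 010101
  pos 8: 101010 XOR 101001 = 000011
Remainder (last 5 bits) = 00110. This is the CRC / FCS.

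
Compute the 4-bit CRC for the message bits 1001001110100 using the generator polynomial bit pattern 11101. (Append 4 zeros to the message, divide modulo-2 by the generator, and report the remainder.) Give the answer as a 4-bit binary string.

1010

Append 4 zeros: 10010011101000000. Divide by 11101 (XOR where the leading bit is 1):
  pos 0: 10010 XOR 11101 = 01111
  pos 1: 11110 XOR 11101 = 00011
  pos 4: 11111 XOR 11101 = 00010
  pos 7: 10010 XOR 11101 = 01111
  pos 8: 11110 XOR 11101 = 00011
  pos 11: 11000 XOR 11101 = 00101
Remainder (last 4 bits) = 1010. This is the CRC / FCS.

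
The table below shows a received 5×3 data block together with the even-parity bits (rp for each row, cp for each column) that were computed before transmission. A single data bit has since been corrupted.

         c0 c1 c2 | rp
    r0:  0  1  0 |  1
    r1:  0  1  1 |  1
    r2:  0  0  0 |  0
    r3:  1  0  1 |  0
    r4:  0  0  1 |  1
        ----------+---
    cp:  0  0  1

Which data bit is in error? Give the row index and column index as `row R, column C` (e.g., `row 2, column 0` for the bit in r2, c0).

row 1, column 0

Recompute each row's even parity and compare to rp:
  r0: data parity 1, sent rp 1 → ok
  r1: data parity 0, sent rp 1 → mismatch
  r2: data parity 0, sent rp 0 → ok
  r3: data parity 0, sent rp 0 → ok
  r4: data parity 1, sent rp 1 → ok
Recompute each column's even parity and compare to cp:
  c0: data parity 1, sent cp 0 → mismatch
  c1: data parity 0, sent cp 0 → ok
  c2: data parity 1, sent cp 1 → ok
Exactly one row (r1) and one column (c0) fail → the flipped bit is at their intersection.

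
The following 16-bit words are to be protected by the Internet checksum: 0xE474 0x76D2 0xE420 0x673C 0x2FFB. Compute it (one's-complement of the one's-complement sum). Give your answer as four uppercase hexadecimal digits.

2960

One's-complement addition (fold any carry out of bit 15 back into bit 0):
  0xE474 + 0x76D2 = 0x15B46 → wrap carry → 0x5B47
  0x5B47 + 0xE420 = 0x13F67 → wrap carry → 0x3F68
  0x3F68 + 0x673C = 0x0A6A4
  0xA6A4 + 0x2FFB = 0x0D69F
One's-complement sum = 0xD69F.
Checksum = ~0xD69F & 0xFFFF = 0x2960.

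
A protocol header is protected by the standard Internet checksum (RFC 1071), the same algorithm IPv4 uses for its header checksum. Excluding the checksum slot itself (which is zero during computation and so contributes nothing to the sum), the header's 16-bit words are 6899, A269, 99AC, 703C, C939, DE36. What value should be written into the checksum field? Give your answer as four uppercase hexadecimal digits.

43A3

One's-complement addition (fold any carry out of bit 15 back into bit 0):
  0x6899 + 0xA269 = 0x10B02 → wrap carry → 0x0B03
  0x0B03 + 0x99AC = 0x0A4AF
  0xA4AF + 0x703C = 0x114EB → wrap carry → 0x14EC
  0x14EC + 0xC939 = 0x0DE25
  0xDE25 + 0xDE36 = 0x1BC5B → wrap carry → 0xBC5C
One's-complement sum = 0xBC5C.
Checksum = ~0xBC5C & 0xFFFF = 0x43A3.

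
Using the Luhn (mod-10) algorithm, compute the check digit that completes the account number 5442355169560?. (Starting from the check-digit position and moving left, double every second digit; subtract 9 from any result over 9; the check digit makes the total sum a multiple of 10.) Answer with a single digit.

Partial digits right→left: 0 6 5 9 6 1 5 5 3 2 4 4 5
Double every second digit counting from the check-digit position (so the 1st, 3rd, 5th, ... of the partial from the right).
  doubled (with −9 where >9): 0 1 3 1 6 8 1 → sum 20
  kept as-is: 6 9 1 5 2 4 → sum 27
Total = 20 + 27 = 47.
Check digit = (10 − (47 mod 10)) mod 10 = 3.

3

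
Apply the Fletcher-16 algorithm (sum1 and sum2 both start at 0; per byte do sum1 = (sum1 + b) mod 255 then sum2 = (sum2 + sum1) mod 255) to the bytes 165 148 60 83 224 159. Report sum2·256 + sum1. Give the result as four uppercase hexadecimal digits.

Running sums (mod 255):
  after byte 0 (165): sum1=165, sum2=165
  after byte 1 (148): sum1=58, sum2=223
  after byte 2 (60): sum1=118, sum2=86
  after byte 3 (83): sum1=201, sum2=32
  after byte 4 (224): sum1=170, sum2=202
  after byte 5 (159): sum1=74, sum2=21
Checksum = sum2·256 + sum1 = 21·256 + 74 = 5450 = 0x154A.

154A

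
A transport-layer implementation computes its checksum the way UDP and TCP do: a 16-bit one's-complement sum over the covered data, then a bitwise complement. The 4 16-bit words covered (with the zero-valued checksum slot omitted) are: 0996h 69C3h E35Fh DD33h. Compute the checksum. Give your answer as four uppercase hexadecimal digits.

CC12

One's-complement addition (fold any carry out of bit 15 back into bit 0):
  0x0996 + 0x69C3 = 0x07359
  0x7359 + 0xE35F = 0x156B8 → wrap carry → 0x56B9
  0x56B9 + 0xDD33 = 0x133EC → wrap carry → 0x33ED
One's-complement sum = 0x33ED.
Checksum = ~0x33ED & 0xFFFF = 0xCC12.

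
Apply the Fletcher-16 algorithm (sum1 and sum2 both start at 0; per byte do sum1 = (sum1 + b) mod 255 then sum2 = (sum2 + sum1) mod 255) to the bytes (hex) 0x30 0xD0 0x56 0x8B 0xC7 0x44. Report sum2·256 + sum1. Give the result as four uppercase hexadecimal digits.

05EE

Running sums (mod 255):
  after byte 0 (0x30): sum1=48, sum2=48
  after byte 1 (0xD0): sum1=1, sum2=49
  after byte 2 (0x56): sum1=87, sum2=136
  after byte 3 (0x8B): sum1=226, sum2=107
  after byte 4 (0xC7): sum1=170, sum2=22
  after byte 5 (0x44): sum1=238, sum2=5
Checksum = sum2·256 + sum1 = 5·256 + 238 = 1518 = 0x05EE.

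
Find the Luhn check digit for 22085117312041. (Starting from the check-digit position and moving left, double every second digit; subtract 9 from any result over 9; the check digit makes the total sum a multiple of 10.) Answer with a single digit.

1

Partial digits right→left: 1 4 0 2 1 3 7 1 1 5 8 0 2 2
Double every second digit counting from the check-digit position (so the 1st, 3rd, 5th, ... of the partial from the right).
  doubled (with −9 where >9): 2 0 2 5 2 7 4 → sum 22
  kept as-is: 4 2 3 1 5 0 2 → sum 17
Total = 22 + 17 = 39.
Check digit = (10 − (39 mod 10)) mod 10 = 1.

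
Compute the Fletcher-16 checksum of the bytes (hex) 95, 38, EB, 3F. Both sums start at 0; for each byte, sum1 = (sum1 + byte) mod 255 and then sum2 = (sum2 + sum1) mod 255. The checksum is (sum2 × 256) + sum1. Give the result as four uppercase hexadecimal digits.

16F8

Running sums (mod 255):
  after byte 0 (95): sum1=149, sum2=149
  after byte 1 (38): sum1=205, sum2=99
  after byte 2 (EB): sum1=185, sum2=29
  after byte 3 (3F): sum1=248, sum2=22
Checksum = sum2·256 + sum1 = 22·256 + 248 = 5880 = 0x16F8.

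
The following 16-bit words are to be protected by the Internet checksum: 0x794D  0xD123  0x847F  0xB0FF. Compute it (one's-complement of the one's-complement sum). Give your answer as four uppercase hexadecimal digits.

One's-complement addition (fold any carry out of bit 15 back into bit 0):
  0x794D + 0xD123 = 0x14A70 → wrap carry → 0x4A71
  0x4A71 + 0x847F = 0x0CEF0
  0xCEF0 + 0xB0FF = 0x17FEF → wrap carry → 0x7FF0
One's-complement sum = 0x7FF0.
Checksum = ~0x7FF0 & 0xFFFF = 0x800F.

800F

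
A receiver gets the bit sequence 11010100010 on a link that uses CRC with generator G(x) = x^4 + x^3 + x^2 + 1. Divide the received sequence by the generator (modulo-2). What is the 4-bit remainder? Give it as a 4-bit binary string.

Modulo-2 division of 11010100010 by 11101:
  pos 0: 11010 XOR 11101 = 00111
  pos 2: 11110 XOR 11101 = 00011
  pos 5: 11001 XOR 11101 = 00100
Remainder = 1000 (nonzero — an error is detected).

1000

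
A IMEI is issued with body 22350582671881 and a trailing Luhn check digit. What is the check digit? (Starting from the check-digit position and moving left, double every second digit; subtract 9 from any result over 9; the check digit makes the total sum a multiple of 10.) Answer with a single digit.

Partial digits right→left: 1 8 8 1 7 6 2 8 5 0 5 3 2 2
Double every second digit counting from the check-digit position (so the 1st, 3rd, 5th, ... of the partial from the right).
  doubled (with −9 where >9): 2 7 5 4 1 1 4 → sum 24
  kept as-is: 8 1 6 8 0 3 2 → sum 28
Total = 24 + 28 = 52.
Check digit = (10 − (52 mod 10)) mod 10 = 8.

8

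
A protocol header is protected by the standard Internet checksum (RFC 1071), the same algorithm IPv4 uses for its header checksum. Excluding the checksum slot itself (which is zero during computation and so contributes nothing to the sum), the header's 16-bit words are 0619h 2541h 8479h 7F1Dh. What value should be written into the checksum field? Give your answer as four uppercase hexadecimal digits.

One's-complement addition (fold any carry out of bit 15 back into bit 0):
  0x0619 + 0x2541 = 0x02B5A
  0x2B5A + 0x8479 = 0x0AFD3
  0xAFD3 + 0x7F1D = 0x12EF0 → wrap carry → 0x2EF1
One's-complement sum = 0x2EF1.
Checksum = ~0x2EF1 & 0xFFFF = 0xD10E.

D10E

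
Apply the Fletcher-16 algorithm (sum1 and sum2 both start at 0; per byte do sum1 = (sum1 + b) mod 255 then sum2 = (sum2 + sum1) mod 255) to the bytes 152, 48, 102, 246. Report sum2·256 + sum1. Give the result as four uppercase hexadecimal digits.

B626

Running sums (mod 255):
  after byte 0 (152): sum1=152, sum2=152
  after byte 1 (48): sum1=200, sum2=97
  after byte 2 (102): sum1=47, sum2=144
  after byte 3 (246): sum1=38, sum2=182
Checksum = sum2·256 + sum1 = 182·256 + 38 = 46630 = 0xB626.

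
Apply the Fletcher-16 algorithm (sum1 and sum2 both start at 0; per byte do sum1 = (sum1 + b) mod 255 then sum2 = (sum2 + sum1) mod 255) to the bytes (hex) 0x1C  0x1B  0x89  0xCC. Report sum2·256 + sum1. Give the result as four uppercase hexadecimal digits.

A18D

Running sums (mod 255):
  after byte 0 (0x1C): sum1=28, sum2=28
  after byte 1 (0x1B): sum1=55, sum2=83
  after byte 2 (0x89): sum1=192, sum2=20
  after byte 3 (0xCC): sum1=141, sum2=161
Checksum = sum2·256 + sum1 = 161·256 + 141 = 41357 = 0xA18D.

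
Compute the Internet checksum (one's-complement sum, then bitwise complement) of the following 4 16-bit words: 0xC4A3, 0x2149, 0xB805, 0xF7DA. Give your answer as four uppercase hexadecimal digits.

One's-complement addition (fold any carry out of bit 15 back into bit 0):
  0xC4A3 + 0x2149 = 0x0E5EC
  0xE5EC + 0xB805 = 0x19DF1 → wrap carry → 0x9DF2
  0x9DF2 + 0xF7DA = 0x195CC → wrap carry → 0x95CD
One's-complement sum = 0x95CD.
Checksum = ~0x95CD & 0xFFFF = 0x6A32.

6A32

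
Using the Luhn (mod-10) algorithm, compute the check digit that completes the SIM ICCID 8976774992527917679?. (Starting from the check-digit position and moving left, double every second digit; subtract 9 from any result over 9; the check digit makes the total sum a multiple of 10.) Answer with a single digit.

Partial digits right→left: 9 7 6 7 1 9 7 2 5 2 9 9 4 7 7 6 7 9 8
Double every second digit counting from the check-digit position (so the 1st, 3rd, 5th, ... of the partial from the right).
  doubled (with −9 where >9): 9 3 2 5 1 9 8 5 5 7 → sum 54
  kept as-is: 7 7 9 2 2 9 7 6 9 → sum 58
Total = 54 + 58 = 112.
Check digit = (10 − (112 mod 10)) mod 10 = 8.

8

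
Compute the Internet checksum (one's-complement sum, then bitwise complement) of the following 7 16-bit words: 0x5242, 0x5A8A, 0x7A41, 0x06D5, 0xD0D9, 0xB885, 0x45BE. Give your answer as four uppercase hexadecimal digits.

02FF

One's-complement addition (fold any carry out of bit 15 back into bit 0):
  0x5242 + 0x5A8A = 0x0ACCC
  0xACCC + 0x7A41 = 0x1270D → wrap carry → 0x270E
  0x270E + 0x06D5 = 0x02DE3
  0x2DE3 + 0xD0D9 = 0x0FEBC
  0xFEBC + 0xB885 = 0x1B741 → wrap carry → 0xB742
  0xB742 + 0x45BE = 0x0FD00
One's-complement sum = 0xFD00.
Checksum = ~0xFD00 & 0xFFFF = 0x02FF.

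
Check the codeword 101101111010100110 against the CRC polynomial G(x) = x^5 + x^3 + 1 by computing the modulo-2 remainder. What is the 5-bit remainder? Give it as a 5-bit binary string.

Modulo-2 division of 101101111010100110 by 101001:
  pos 0: 101101 XOR 101001 = 000100
  pos 3: 100111 XOR 101001 = 001110
  pos 5: 111001 XOR 101001 = 010000
  pos 6: 100000 XOR 101001 = 001001
  pos 8: 100110 XOR 101001 = 001111
  pos 10: 111101 XOR 101001 = 010100
  pos 11: 101001 XOR 101001 = 000000
Remainder = 00000 (zero — the frame passes the CRC check).

00000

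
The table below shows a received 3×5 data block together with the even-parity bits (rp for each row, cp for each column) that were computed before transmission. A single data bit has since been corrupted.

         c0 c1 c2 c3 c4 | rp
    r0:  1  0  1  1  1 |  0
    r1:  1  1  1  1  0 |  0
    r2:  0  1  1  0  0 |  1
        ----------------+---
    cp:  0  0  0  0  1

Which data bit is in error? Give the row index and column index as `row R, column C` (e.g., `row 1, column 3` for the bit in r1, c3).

Recompute each row's even parity and compare to rp:
  r0: data parity 0, sent rp 0 → ok
  r1: data parity 0, sent rp 0 → ok
  r2: data parity 0, sent rp 1 → mismatch
Recompute each column's even parity and compare to cp:
  c0: data parity 0, sent cp 0 → ok
  c1: data parity 0, sent cp 0 → ok
  c2: data parity 1, sent cp 0 → mismatch
  c3: data parity 0, sent cp 0 → ok
  c4: data parity 1, sent cp 1 → ok
Exactly one row (r2) and one column (c2) fail → the flipped bit is at their intersection.

row 2, column 2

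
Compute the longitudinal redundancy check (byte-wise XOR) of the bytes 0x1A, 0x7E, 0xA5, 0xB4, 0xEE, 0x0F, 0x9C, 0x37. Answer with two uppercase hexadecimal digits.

XOR the bytes together:
  start with 0x1A
  0x1A ⊕ 0x7E = 0x64
  0x64 ⊕ 0xA5 = 0xC1
  0xC1 ⊕ 0xB4 = 0x75
  0x75 ⊕ 0xEE = 0x9B
  0x9B ⊕ 0x0F = 0x94
  0x94 ⊕ 0x9C = 0x08
  0x08 ⊕ 0x37 = 0x3F

3F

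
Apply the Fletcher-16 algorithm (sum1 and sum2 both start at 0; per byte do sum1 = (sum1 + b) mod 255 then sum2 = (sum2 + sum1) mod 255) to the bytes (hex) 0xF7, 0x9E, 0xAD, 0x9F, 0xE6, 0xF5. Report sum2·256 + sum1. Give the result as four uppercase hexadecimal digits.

42C0

Running sums (mod 255):
  after byte 0 (0xF7): sum1=247, sum2=247
  after byte 1 (0x9E): sum1=150, sum2=142
  after byte 2 (0xAD): sum1=68, sum2=210
  after byte 3 (0x9F): sum1=227, sum2=182
  after byte 4 (0xE6): sum1=202, sum2=129
  after byte 5 (0xF5): sum1=192, sum2=66
Checksum = sum2·256 + sum1 = 66·256 + 192 = 17088 = 0x42C0.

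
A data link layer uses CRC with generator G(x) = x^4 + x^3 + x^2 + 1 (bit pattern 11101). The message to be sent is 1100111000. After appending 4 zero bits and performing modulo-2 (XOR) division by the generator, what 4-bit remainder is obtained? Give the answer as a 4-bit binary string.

Append 4 zeros: 11001110000000. Divide by 11101 (XOR where the leading bit is 1):
  pos 0: 11001 XOR 11101 = 00100
  pos 2: 10011 XOR 11101 = 01110
  pos 3: 11100 XOR 11101 = 00001
  pos 7: 10000 XOR 11101 = 01101
  pos 8: 11010 XOR 11101 = 00111
Remainder (last 4 bits) = 1110. This is the CRC / FCS.

1110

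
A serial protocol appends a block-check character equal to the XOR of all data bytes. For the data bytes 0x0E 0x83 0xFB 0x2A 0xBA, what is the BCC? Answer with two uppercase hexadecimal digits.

XOR the bytes together:
  start with 0x0E
  0x0E ⊕ 0x83 = 0x8D
  0x8D ⊕ 0xFB = 0x76
  0x76 ⊕ 0x2A = 0x5C
  0x5C ⊕ 0xBA = 0xE6

E6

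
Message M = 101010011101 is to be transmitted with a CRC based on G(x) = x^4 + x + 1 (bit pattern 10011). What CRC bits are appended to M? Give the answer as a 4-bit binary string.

Append 4 zeros: 1010100111010000. Divide by 10011 (XOR where the leading bit is 1):
  pos 0: 10101 XOR 10011 = 00110
  pos 2: 11000 XOR 10011 = 01011
  pos 3: 10111 XOR 10011 = 00100
  pos 5: 10011 XOR 10011 = 00000
  pos 11: 10000 XOR 10011 = 00011
Remainder (last 4 bits) = 0011. This is the CRC / FCS.

0011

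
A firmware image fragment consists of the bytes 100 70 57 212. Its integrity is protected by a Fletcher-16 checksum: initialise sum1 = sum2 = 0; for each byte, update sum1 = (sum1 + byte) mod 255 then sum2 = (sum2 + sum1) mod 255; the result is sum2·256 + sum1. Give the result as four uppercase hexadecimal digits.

Running sums (mod 255):
  after byte 0 (100): sum1=100, sum2=100
  after byte 1 (70): sum1=170, sum2=15
  after byte 2 (57): sum1=227, sum2=242
  after byte 3 (212): sum1=184, sum2=171
Checksum = sum2·256 + sum1 = 171·256 + 184 = 43960 = 0xABB8.

ABB8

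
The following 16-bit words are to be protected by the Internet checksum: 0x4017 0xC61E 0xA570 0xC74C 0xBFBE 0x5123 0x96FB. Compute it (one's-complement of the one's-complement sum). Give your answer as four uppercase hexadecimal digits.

E52E

One's-complement addition (fold any carry out of bit 15 back into bit 0):
  0x4017 + 0xC61E = 0x10635 → wrap carry → 0x0636
  0x0636 + 0xA570 = 0x0ABA6
  0xABA6 + 0xC74C = 0x172F2 → wrap carry → 0x72F3
  0x72F3 + 0xBFBE = 0x132B1 → wrap carry → 0x32B2
  0x32B2 + 0x5123 = 0x083D5
  0x83D5 + 0x96FB = 0x11AD0 → wrap carry → 0x1AD1
One's-complement sum = 0x1AD1.
Checksum = ~0x1AD1 & 0xFFFF = 0xE52E.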